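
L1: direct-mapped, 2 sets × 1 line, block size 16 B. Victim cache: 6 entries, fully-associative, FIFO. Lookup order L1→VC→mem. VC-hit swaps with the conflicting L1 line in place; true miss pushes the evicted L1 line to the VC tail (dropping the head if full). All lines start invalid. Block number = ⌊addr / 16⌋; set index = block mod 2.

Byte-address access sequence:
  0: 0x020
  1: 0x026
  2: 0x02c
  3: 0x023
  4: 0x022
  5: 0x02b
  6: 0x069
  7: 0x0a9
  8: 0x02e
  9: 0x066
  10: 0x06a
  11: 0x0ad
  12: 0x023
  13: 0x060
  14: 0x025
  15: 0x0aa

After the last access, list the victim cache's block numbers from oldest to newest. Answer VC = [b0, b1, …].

  [0] addr=0x20 blk=2 s=0: MISS | VC []
  [1] addr=0x26 blk=2 s=0: L1-HIT | VC []
  [2] addr=0x2c blk=2 s=0: L1-HIT | VC []
  [3] addr=0x23 blk=2 s=0: L1-HIT | VC []
  [4] addr=0x22 blk=2 s=0: L1-HIT | VC []
  [5] addr=0x2b blk=2 s=0: L1-HIT | VC []
  [6] addr=0x69 blk=6 s=0: MISS | VC [2]
  [7] addr=0xa9 blk=10 s=0: MISS | VC [2, 6]
  [8] addr=0x2e blk=2 s=0: VC-HIT | VC [10, 6]
  [9] addr=0x66 blk=6 s=0: VC-HIT | VC [10, 2]
  [10] addr=0x6a blk=6 s=0: L1-HIT | VC [10, 2]
  [11] addr=0xad blk=10 s=0: VC-HIT | VC [6, 2]
  [12] addr=0x23 blk=2 s=0: VC-HIT | VC [6, 10]
  [13] addr=0x60 blk=6 s=0: VC-HIT | VC [2, 10]
  [14] addr=0x25 blk=2 s=0: VC-HIT | VC [6, 10]
  [15] addr=0xaa blk=10 s=0: VC-HIT | VC [6, 2]

VC = [6, 2]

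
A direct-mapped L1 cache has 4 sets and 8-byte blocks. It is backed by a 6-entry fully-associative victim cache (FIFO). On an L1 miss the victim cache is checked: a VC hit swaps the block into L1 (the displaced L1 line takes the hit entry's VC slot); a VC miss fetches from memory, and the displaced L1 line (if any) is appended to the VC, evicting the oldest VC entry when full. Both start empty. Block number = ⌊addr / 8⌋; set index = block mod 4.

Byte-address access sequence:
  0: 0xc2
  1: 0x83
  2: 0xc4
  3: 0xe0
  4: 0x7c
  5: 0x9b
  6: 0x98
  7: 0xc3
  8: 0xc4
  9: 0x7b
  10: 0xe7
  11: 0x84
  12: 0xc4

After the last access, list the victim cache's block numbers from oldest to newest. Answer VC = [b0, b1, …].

VC = [28, 16, 19]

0: 0xc2 (blk 24, set 0) → MISS  vc=[]
1: 0x83 (blk 16, set 0) → MISS  vc=[24]
2: 0xc4 (blk 24, set 0) → VC-HIT  vc=[16]
3: 0xe0 (blk 28, set 0) → MISS  vc=[16, 24]
4: 0x7c (blk 15, set 3) → MISS  vc=[16, 24]
5: 0x9b (blk 19, set 3) → MISS  vc=[16, 24, 15]
6: 0x98 (blk 19, set 3) → L1-HIT  vc=[16, 24, 15]
7: 0xc3 (blk 24, set 0) → VC-HIT  vc=[16, 28, 15]
8: 0xc4 (blk 24, set 0) → L1-HIT  vc=[16, 28, 15]
9: 0x7b (blk 15, set 3) → VC-HIT  vc=[16, 28, 19]
10: 0xe7 (blk 28, set 0) → VC-HIT  vc=[16, 24, 19]
11: 0x84 (blk 16, set 0) → VC-HIT  vc=[28, 24, 19]
12: 0xc4 (blk 24, set 0) → VC-HIT  vc=[28, 16, 19]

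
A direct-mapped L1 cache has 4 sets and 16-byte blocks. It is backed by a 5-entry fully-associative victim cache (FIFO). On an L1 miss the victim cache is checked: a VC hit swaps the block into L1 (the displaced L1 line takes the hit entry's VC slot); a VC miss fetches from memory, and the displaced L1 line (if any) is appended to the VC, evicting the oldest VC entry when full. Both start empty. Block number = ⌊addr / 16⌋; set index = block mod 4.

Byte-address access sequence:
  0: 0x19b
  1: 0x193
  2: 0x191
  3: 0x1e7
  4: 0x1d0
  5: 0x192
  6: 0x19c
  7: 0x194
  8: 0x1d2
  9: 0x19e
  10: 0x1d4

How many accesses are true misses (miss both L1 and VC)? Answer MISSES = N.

MISSES = 3

0: 0x19b (blk 25, set 1) → MISS  vc=[]
1: 0x193 (blk 25, set 1) → L1-HIT  vc=[]
2: 0x191 (blk 25, set 1) → L1-HIT  vc=[]
3: 0x1e7 (blk 30, set 2) → MISS  vc=[]
4: 0x1d0 (blk 29, set 1) → MISS  vc=[25]
5: 0x192 (blk 25, set 1) → VC-HIT  vc=[29]
6: 0x19c (blk 25, set 1) → L1-HIT  vc=[29]
7: 0x194 (blk 25, set 1) → L1-HIT  vc=[29]
8: 0x1d2 (blk 29, set 1) → VC-HIT  vc=[25]
9: 0x19e (blk 25, set 1) → VC-HIT  vc=[29]
10: 0x1d4 (blk 29, set 1) → VC-HIT  vc=[25]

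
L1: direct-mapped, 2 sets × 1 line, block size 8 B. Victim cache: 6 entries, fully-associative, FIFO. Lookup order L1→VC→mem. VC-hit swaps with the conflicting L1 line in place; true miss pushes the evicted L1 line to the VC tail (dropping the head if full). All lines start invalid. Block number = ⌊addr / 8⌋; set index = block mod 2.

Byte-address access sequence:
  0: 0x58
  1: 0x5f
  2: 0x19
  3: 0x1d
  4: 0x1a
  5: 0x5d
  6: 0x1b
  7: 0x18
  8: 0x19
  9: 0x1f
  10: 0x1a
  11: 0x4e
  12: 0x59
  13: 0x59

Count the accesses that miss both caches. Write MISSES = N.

MISSES = 3

  [0] addr=0x58 blk=11 s=1: MISS | VC []
  [1] addr=0x5f blk=11 s=1: L1-HIT | VC []
  [2] addr=0x19 blk=3 s=1: MISS | VC [11]
  [3] addr=0x1d blk=3 s=1: L1-HIT | VC [11]
  [4] addr=0x1a blk=3 s=1: L1-HIT | VC [11]
  [5] addr=0x5d blk=11 s=1: VC-HIT | VC [3]
  [6] addr=0x1b blk=3 s=1: VC-HIT | VC [11]
  [7] addr=0x18 blk=3 s=1: L1-HIT | VC [11]
  [8] addr=0x19 blk=3 s=1: L1-HIT | VC [11]
  [9] addr=0x1f blk=3 s=1: L1-HIT | VC [11]
  [10] addr=0x1a blk=3 s=1: L1-HIT | VC [11]
  [11] addr=0x4e blk=9 s=1: MISS | VC [11, 3]
  [12] addr=0x59 blk=11 s=1: VC-HIT | VC [9, 3]
  [13] addr=0x59 blk=11 s=1: L1-HIT | VC [9, 3]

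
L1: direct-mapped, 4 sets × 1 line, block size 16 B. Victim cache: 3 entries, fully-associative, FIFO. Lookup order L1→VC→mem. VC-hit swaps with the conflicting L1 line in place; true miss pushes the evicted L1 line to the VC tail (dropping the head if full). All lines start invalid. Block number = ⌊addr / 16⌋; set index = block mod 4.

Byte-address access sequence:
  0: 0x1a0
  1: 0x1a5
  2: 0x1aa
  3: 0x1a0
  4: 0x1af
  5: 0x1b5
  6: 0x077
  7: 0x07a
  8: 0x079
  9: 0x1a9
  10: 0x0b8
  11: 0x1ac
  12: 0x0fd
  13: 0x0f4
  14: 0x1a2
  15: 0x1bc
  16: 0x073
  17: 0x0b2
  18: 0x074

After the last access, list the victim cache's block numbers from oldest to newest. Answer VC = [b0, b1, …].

#0 0x1a0→b26/s2 MISS; vc=[]
#1 0x1a5→b26/s2 L1-HIT; vc=[]
#2 0x1aa→b26/s2 L1-HIT; vc=[]
#3 0x1a0→b26/s2 L1-HIT; vc=[]
#4 0x1af→b26/s2 L1-HIT; vc=[]
#5 0x1b5→b27/s3 MISS; vc=[]
#6 0x77→b7/s3 MISS; vc=[27]
#7 0x7a→b7/s3 L1-HIT; vc=[27]
#8 0x79→b7/s3 L1-HIT; vc=[27]
#9 0x1a9→b26/s2 L1-HIT; vc=[27]
#10 0xb8→b11/s3 MISS; vc=[27,7]
#11 0x1ac→b26/s2 L1-HIT; vc=[27,7]
#12 0xfd→b15/s3 MISS; vc=[27,7,11]
#13 0xf4→b15/s3 L1-HIT; vc=[27,7,11]
#14 0x1a2→b26/s2 L1-HIT; vc=[27,7,11]
#15 0x1bc→b27/s3 VC-HIT; vc=[15,7,11]
#16 0x73→b7/s3 VC-HIT; vc=[15,27,11]
#17 0xb2→b11/s3 VC-HIT; vc=[15,27,7]
#18 0x74→b7/s3 VC-HIT; vc=[15,27,11]

VC = [15, 27, 11]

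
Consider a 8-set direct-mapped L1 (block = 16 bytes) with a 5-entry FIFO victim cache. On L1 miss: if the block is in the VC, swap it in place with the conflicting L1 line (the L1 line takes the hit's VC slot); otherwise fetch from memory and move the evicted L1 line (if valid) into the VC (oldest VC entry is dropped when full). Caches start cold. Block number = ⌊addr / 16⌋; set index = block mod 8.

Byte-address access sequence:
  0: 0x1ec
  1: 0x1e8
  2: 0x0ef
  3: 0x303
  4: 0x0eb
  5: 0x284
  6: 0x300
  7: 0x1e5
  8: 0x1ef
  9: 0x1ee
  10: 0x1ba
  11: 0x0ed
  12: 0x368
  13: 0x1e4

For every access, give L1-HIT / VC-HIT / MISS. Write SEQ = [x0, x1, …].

0: 0x1ec (blk 30, set 6) → MISS  vc=[]
1: 0x1e8 (blk 30, set 6) → L1-HIT  vc=[]
2: 0xef (blk 14, set 6) → MISS  vc=[30]
3: 0x303 (blk 48, set 0) → MISS  vc=[30]
4: 0xeb (blk 14, set 6) → L1-HIT  vc=[30]
5: 0x284 (blk 40, set 0) → MISS  vc=[30, 48]
6: 0x300 (blk 48, set 0) → VC-HIT  vc=[30, 40]
7: 0x1e5 (blk 30, set 6) → VC-HIT  vc=[14, 40]
8: 0x1ef (blk 30, set 6) → L1-HIT  vc=[14, 40]
9: 0x1ee (blk 30, set 6) → L1-HIT  vc=[14, 40]
10: 0x1ba (blk 27, set 3) → MISS  vc=[14, 40]
11: 0xed (blk 14, set 6) → VC-HIT  vc=[30, 40]
12: 0x368 (blk 54, set 6) → MISS  vc=[30, 40, 14]
13: 0x1e4 (blk 30, set 6) → VC-HIT  vc=[54, 40, 14]

SEQ = [MISS, L1-HIT, MISS, MISS, L1-HIT, MISS, VC-HIT, VC-HIT, L1-HIT, L1-HIT, MISS, VC-HIT, MISS, VC-HIT]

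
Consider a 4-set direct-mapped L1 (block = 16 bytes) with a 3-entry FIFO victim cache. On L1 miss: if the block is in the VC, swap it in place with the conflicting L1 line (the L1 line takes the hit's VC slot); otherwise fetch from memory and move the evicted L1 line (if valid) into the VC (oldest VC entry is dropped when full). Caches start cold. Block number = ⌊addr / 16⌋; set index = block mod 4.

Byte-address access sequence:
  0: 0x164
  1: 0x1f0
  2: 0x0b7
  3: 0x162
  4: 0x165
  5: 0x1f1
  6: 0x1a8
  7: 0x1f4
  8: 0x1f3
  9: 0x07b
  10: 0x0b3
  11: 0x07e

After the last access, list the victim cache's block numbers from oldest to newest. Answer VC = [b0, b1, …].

0: 0x164 (blk 22, set 2) → MISS  vc=[]
1: 0x1f0 (blk 31, set 3) → MISS  vc=[]
2: 0xb7 (blk 11, set 3) → MISS  vc=[31]
3: 0x162 (blk 22, set 2) → L1-HIT  vc=[31]
4: 0x165 (blk 22, set 2) → L1-HIT  vc=[31]
5: 0x1f1 (blk 31, set 3) → VC-HIT  vc=[11]
6: 0x1a8 (blk 26, set 2) → MISS  vc=[11, 22]
7: 0x1f4 (blk 31, set 3) → L1-HIT  vc=[11, 22]
8: 0x1f3 (blk 31, set 3) → L1-HIT  vc=[11, 22]
9: 0x7b (blk 7, set 3) → MISS  vc=[11, 22, 31]
10: 0xb3 (blk 11, set 3) → VC-HIT  vc=[7, 22, 31]
11: 0x7e (blk 7, set 3) → VC-HIT  vc=[11, 22, 31]

VC = [11, 22, 31]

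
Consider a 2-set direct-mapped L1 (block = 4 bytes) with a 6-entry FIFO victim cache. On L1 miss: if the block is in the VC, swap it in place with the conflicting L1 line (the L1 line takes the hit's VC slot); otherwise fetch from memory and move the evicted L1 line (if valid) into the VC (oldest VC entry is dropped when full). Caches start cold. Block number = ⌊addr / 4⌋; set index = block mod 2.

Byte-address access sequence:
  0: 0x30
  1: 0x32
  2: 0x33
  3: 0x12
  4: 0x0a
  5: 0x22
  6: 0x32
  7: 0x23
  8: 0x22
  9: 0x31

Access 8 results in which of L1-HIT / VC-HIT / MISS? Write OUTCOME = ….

0: 0x30 (blk 12, set 0) → MISS  vc=[]
1: 0x32 (blk 12, set 0) → L1-HIT  vc=[]
2: 0x33 (blk 12, set 0) → L1-HIT  vc=[]
3: 0x12 (blk 4, set 0) → MISS  vc=[12]
4: 0xa (blk 2, set 0) → MISS  vc=[12, 4]
5: 0x22 (blk 8, set 0) → MISS  vc=[12, 4, 2]
6: 0x32 (blk 12, set 0) → VC-HIT  vc=[8, 4, 2]
7: 0x23 (blk 8, set 0) → VC-HIT  vc=[12, 4, 2]
8: 0x22 (blk 8, set 0) → L1-HIT  vc=[12, 4, 2]
9: 0x31 (blk 12, set 0) → VC-HIT  vc=[8, 4, 2]

OUTCOME = L1-HIT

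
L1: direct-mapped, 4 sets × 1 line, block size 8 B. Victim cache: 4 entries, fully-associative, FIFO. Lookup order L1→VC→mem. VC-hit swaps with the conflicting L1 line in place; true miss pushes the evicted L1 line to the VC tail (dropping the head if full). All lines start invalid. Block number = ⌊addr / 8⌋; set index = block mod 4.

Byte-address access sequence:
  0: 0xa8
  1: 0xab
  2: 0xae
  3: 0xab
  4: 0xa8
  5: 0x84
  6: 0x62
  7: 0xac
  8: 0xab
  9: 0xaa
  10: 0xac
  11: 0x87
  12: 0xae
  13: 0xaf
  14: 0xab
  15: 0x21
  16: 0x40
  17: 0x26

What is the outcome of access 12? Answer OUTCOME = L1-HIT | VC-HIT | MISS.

OUTCOME = L1-HIT

0: 0xa8 (blk 21, set 1) → MISS  vc=[]
1: 0xab (blk 21, set 1) → L1-HIT  vc=[]
2: 0xae (blk 21, set 1) → L1-HIT  vc=[]
3: 0xab (blk 21, set 1) → L1-HIT  vc=[]
4: 0xa8 (blk 21, set 1) → L1-HIT  vc=[]
5: 0x84 (blk 16, set 0) → MISS  vc=[]
6: 0x62 (blk 12, set 0) → MISS  vc=[16]
7: 0xac (blk 21, set 1) → L1-HIT  vc=[16]
8: 0xab (blk 21, set 1) → L1-HIT  vc=[16]
9: 0xaa (blk 21, set 1) → L1-HIT  vc=[16]
10: 0xac (blk 21, set 1) → L1-HIT  vc=[16]
11: 0x87 (blk 16, set 0) → VC-HIT  vc=[12]
12: 0xae (blk 21, set 1) → L1-HIT  vc=[12]
13: 0xaf (blk 21, set 1) → L1-HIT  vc=[12]
14: 0xab (blk 21, set 1) → L1-HIT  vc=[12]
15: 0x21 (blk 4, set 0) → MISS  vc=[12, 16]
16: 0x40 (blk 8, set 0) → MISS  vc=[12, 16, 4]
17: 0x26 (blk 4, set 0) → VC-HIT  vc=[12, 16, 8]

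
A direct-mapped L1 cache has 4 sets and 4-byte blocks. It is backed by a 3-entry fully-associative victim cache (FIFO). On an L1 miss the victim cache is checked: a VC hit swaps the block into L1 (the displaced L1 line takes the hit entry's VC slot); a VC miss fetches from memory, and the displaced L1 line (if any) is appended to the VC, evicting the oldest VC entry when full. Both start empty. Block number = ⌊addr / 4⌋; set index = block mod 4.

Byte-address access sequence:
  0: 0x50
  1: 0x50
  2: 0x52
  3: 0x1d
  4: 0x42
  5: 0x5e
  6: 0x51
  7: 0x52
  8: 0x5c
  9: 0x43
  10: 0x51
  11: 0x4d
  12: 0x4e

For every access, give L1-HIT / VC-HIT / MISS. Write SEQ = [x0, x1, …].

SEQ = [MISS, L1-HIT, L1-HIT, MISS, MISS, MISS, VC-HIT, L1-HIT, L1-HIT, VC-HIT, VC-HIT, MISS, L1-HIT]

0: 0x50 (blk 20, set 0) → MISS  vc=[]
1: 0x50 (blk 20, set 0) → L1-HIT  vc=[]
2: 0x52 (blk 20, set 0) → L1-HIT  vc=[]
3: 0x1d (blk 7, set 3) → MISS  vc=[]
4: 0x42 (blk 16, set 0) → MISS  vc=[20]
5: 0x5e (blk 23, set 3) → MISS  vc=[20, 7]
6: 0x51 (blk 20, set 0) → VC-HIT  vc=[16, 7]
7: 0x52 (blk 20, set 0) → L1-HIT  vc=[16, 7]
8: 0x5c (blk 23, set 3) → L1-HIT  vc=[16, 7]
9: 0x43 (blk 16, set 0) → VC-HIT  vc=[20, 7]
10: 0x51 (blk 20, set 0) → VC-HIT  vc=[16, 7]
11: 0x4d (blk 19, set 3) → MISS  vc=[16, 7, 23]
12: 0x4e (blk 19, set 3) → L1-HIT  vc=[16, 7, 23]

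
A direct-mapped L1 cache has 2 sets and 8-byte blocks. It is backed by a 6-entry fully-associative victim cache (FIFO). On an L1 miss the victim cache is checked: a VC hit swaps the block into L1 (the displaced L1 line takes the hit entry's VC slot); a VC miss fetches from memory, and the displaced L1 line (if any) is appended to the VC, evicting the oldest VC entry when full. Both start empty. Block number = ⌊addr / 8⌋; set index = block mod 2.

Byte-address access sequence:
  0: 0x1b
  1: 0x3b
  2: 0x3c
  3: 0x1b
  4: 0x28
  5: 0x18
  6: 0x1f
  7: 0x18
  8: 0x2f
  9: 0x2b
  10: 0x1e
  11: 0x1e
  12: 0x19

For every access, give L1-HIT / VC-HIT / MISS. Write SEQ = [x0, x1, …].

  [0] addr=0x1b blk=3 s=1: MISS | VC []
  [1] addr=0x3b blk=7 s=1: MISS | VC [3]
  [2] addr=0x3c blk=7 s=1: L1-HIT | VC [3]
  [3] addr=0x1b blk=3 s=1: VC-HIT | VC [7]
  [4] addr=0x28 blk=5 s=1: MISS | VC [7, 3]
  [5] addr=0x18 blk=3 s=1: VC-HIT | VC [7, 5]
  [6] addr=0x1f blk=3 s=1: L1-HIT | VC [7, 5]
  [7] addr=0x18 blk=3 s=1: L1-HIT | VC [7, 5]
  [8] addr=0x2f blk=5 s=1: VC-HIT | VC [7, 3]
  [9] addr=0x2b blk=5 s=1: L1-HIT | VC [7, 3]
  [10] addr=0x1e blk=3 s=1: VC-HIT | VC [7, 5]
  [11] addr=0x1e blk=3 s=1: L1-HIT | VC [7, 5]
  [12] addr=0x19 blk=3 s=1: L1-HIT | VC [7, 5]

SEQ = [MISS, MISS, L1-HIT, VC-HIT, MISS, VC-HIT, L1-HIT, L1-HIT, VC-HIT, L1-HIT, VC-HIT, L1-HIT, L1-HIT]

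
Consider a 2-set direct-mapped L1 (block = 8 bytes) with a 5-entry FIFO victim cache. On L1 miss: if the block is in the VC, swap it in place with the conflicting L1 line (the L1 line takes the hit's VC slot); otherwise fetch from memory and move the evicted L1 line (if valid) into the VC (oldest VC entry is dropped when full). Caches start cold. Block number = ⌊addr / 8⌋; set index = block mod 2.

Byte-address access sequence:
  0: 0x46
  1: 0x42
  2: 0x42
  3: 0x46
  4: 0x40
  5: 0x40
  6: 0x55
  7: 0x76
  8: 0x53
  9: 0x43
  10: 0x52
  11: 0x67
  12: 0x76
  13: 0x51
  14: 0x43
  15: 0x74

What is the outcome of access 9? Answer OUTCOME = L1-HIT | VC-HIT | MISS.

OUTCOME = VC-HIT

  [0] addr=0x46 blk=8 s=0: MISS | VC []
  [1] addr=0x42 blk=8 s=0: L1-HIT | VC []
  [2] addr=0x42 blk=8 s=0: L1-HIT | VC []
  [3] addr=0x46 blk=8 s=0: L1-HIT | VC []
  [4] addr=0x40 blk=8 s=0: L1-HIT | VC []
  [5] addr=0x40 blk=8 s=0: L1-HIT | VC []
  [6] addr=0x55 blk=10 s=0: MISS | VC [8]
  [7] addr=0x76 blk=14 s=0: MISS | VC [8, 10]
  [8] addr=0x53 blk=10 s=0: VC-HIT | VC [8, 14]
  [9] addr=0x43 blk=8 s=0: VC-HIT | VC [10, 14]
  [10] addr=0x52 blk=10 s=0: VC-HIT | VC [8, 14]
  [11] addr=0x67 blk=12 s=0: MISS | VC [8, 14, 10]
  [12] addr=0x76 blk=14 s=0: VC-HIT | VC [8, 12, 10]
  [13] addr=0x51 blk=10 s=0: VC-HIT | VC [8, 12, 14]
  [14] addr=0x43 blk=8 s=0: VC-HIT | VC [10, 12, 14]
  [15] addr=0x74 blk=14 s=0: VC-HIT | VC [10, 12, 8]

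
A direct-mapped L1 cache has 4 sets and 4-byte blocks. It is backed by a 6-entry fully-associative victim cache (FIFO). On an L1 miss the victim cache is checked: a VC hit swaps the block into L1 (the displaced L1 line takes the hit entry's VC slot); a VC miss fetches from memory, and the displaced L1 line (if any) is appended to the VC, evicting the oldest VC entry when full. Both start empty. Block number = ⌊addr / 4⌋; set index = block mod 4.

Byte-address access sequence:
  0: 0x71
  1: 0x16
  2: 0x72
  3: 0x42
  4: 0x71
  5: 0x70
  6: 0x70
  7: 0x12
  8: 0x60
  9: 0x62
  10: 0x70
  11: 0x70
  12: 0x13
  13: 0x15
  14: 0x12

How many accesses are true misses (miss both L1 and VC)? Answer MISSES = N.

MISSES = 5

0: 0x71 (blk 28, set 0) → MISS  vc=[]
1: 0x16 (blk 5, set 1) → MISS  vc=[]
2: 0x72 (blk 28, set 0) → L1-HIT  vc=[]
3: 0x42 (blk 16, set 0) → MISS  vc=[28]
4: 0x71 (blk 28, set 0) → VC-HIT  vc=[16]
5: 0x70 (blk 28, set 0) → L1-HIT  vc=[16]
6: 0x70 (blk 28, set 0) → L1-HIT  vc=[16]
7: 0x12 (blk 4, set 0) → MISS  vc=[16, 28]
8: 0x60 (blk 24, set 0) → MISS  vc=[16, 28, 4]
9: 0x62 (blk 24, set 0) → L1-HIT  vc=[16, 28, 4]
10: 0x70 (blk 28, set 0) → VC-HIT  vc=[16, 24, 4]
11: 0x70 (blk 28, set 0) → L1-HIT  vc=[16, 24, 4]
12: 0x13 (blk 4, set 0) → VC-HIT  vc=[16, 24, 28]
13: 0x15 (blk 5, set 1) → L1-HIT  vc=[16, 24, 28]
14: 0x12 (blk 4, set 0) → L1-HIT  vc=[16, 24, 28]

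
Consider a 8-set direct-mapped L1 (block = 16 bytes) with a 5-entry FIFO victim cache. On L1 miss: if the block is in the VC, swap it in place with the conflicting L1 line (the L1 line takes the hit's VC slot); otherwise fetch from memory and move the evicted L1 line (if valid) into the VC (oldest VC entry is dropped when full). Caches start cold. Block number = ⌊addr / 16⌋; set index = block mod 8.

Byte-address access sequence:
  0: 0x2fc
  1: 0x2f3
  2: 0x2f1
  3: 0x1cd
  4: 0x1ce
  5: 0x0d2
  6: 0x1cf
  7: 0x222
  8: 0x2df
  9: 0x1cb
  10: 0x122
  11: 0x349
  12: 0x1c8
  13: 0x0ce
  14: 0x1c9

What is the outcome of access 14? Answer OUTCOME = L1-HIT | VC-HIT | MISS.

0: 0x2fc (blk 47, set 7) → MISS  vc=[]
1: 0x2f3 (blk 47, set 7) → L1-HIT  vc=[]
2: 0x2f1 (blk 47, set 7) → L1-HIT  vc=[]
3: 0x1cd (blk 28, set 4) → MISS  vc=[]
4: 0x1ce (blk 28, set 4) → L1-HIT  vc=[]
5: 0xd2 (blk 13, set 5) → MISS  vc=[]
6: 0x1cf (blk 28, set 4) → L1-HIT  vc=[]
7: 0x222 (blk 34, set 2) → MISS  vc=[]
8: 0x2df (blk 45, set 5) → MISS  vc=[13]
9: 0x1cb (blk 28, set 4) → L1-HIT  vc=[13]
10: 0x122 (blk 18, set 2) → MISS  vc=[13, 34]
11: 0x349 (blk 52, set 4) → MISS  vc=[13, 34, 28]
12: 0x1c8 (blk 28, set 4) → VC-HIT  vc=[13, 34, 52]
13: 0xce (blk 12, set 4) → MISS  vc=[13, 34, 52, 28]
14: 0x1c9 (blk 28, set 4) → VC-HIT  vc=[13, 34, 52, 12]

OUTCOME = VC-HIT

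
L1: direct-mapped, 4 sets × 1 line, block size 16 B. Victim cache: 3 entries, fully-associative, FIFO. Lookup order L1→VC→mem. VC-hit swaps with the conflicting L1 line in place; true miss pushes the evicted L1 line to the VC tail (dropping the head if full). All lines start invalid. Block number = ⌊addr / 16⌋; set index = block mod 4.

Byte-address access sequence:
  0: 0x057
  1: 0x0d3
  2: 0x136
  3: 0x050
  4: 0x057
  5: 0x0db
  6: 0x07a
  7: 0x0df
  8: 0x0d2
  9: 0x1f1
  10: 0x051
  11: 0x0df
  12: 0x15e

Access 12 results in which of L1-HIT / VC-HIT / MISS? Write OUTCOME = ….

0: 0x57 (blk 5, set 1) → MISS  vc=[]
1: 0xd3 (blk 13, set 1) → MISS  vc=[5]
2: 0x136 (blk 19, set 3) → MISS  vc=[5]
3: 0x50 (blk 5, set 1) → VC-HIT  vc=[13]
4: 0x57 (blk 5, set 1) → L1-HIT  vc=[13]
5: 0xdb (blk 13, set 1) → VC-HIT  vc=[5]
6: 0x7a (blk 7, set 3) → MISS  vc=[5, 19]
7: 0xdf (blk 13, set 1) → L1-HIT  vc=[5, 19]
8: 0xd2 (blk 13, set 1) → L1-HIT  vc=[5, 19]
9: 0x1f1 (blk 31, set 3) → MISS  vc=[5, 19, 7]
10: 0x51 (blk 5, set 1) → VC-HIT  vc=[13, 19, 7]
11: 0xdf (blk 13, set 1) → VC-HIT  vc=[5, 19, 7]
12: 0x15e (blk 21, set 1) → MISS  vc=[19, 7, 13]

OUTCOME = MISS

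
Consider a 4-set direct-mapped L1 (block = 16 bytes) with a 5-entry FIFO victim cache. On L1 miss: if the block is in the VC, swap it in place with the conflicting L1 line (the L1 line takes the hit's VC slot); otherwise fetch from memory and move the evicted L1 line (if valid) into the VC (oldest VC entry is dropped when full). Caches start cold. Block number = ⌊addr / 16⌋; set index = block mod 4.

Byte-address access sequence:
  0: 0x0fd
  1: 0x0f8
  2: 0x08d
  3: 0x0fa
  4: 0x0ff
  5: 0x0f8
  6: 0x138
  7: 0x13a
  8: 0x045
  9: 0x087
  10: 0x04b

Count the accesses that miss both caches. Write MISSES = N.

MISSES = 4

#0 0xfd→b15/s3 MISS; vc=[]
#1 0xf8→b15/s3 L1-HIT; vc=[]
#2 0x8d→b8/s0 MISS; vc=[]
#3 0xfa→b15/s3 L1-HIT; vc=[]
#4 0xff→b15/s3 L1-HIT; vc=[]
#5 0xf8→b15/s3 L1-HIT; vc=[]
#6 0x138→b19/s3 MISS; vc=[15]
#7 0x13a→b19/s3 L1-HIT; vc=[15]
#8 0x45→b4/s0 MISS; vc=[15,8]
#9 0x87→b8/s0 VC-HIT; vc=[15,4]
#10 0x4b→b4/s0 VC-HIT; vc=[15,8]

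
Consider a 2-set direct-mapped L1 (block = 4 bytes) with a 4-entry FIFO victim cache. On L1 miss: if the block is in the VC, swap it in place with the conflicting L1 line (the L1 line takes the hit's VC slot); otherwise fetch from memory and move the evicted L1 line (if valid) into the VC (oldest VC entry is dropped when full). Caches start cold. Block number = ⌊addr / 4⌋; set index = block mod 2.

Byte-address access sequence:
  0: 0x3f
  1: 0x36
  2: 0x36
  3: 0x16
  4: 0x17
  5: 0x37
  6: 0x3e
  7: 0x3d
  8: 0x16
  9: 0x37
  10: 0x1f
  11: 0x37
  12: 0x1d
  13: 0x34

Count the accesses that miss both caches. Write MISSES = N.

#0 0x3f→b15/s1 MISS; vc=[]
#1 0x36→b13/s1 MISS; vc=[15]
#2 0x36→b13/s1 L1-HIT; vc=[15]
#3 0x16→b5/s1 MISS; vc=[15,13]
#4 0x17→b5/s1 L1-HIT; vc=[15,13]
#5 0x37→b13/s1 VC-HIT; vc=[15,5]
#6 0x3e→b15/s1 VC-HIT; vc=[13,5]
#7 0x3d→b15/s1 L1-HIT; vc=[13,5]
#8 0x16→b5/s1 VC-HIT; vc=[13,15]
#9 0x37→b13/s1 VC-HIT; vc=[5,15]
#10 0x1f→b7/s1 MISS; vc=[5,15,13]
#11 0x37→b13/s1 VC-HIT; vc=[5,15,7]
#12 0x1d→b7/s1 VC-HIT; vc=[5,15,13]
#13 0x34→b13/s1 VC-HIT; vc=[5,15,7]

MISSES = 4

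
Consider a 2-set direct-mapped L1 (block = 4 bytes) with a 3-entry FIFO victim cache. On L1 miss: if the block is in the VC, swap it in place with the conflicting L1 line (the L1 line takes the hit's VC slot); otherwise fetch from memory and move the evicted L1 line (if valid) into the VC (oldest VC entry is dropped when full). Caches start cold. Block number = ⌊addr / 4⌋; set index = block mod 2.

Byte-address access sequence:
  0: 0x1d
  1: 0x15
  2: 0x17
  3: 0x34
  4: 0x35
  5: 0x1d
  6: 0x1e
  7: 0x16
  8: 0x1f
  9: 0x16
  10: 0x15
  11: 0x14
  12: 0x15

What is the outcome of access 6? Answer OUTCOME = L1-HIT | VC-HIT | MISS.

OUTCOME = L1-HIT

#0 0x1d→b7/s1 MISS; vc=[]
#1 0x15→b5/s1 MISS; vc=[7]
#2 0x17→b5/s1 L1-HIT; vc=[7]
#3 0x34→b13/s1 MISS; vc=[7,5]
#4 0x35→b13/s1 L1-HIT; vc=[7,5]
#5 0x1d→b7/s1 VC-HIT; vc=[13,5]
#6 0x1e→b7/s1 L1-HIT; vc=[13,5]
#7 0x16→b5/s1 VC-HIT; vc=[13,7]
#8 0x1f→b7/s1 VC-HIT; vc=[13,5]
#9 0x16→b5/s1 VC-HIT; vc=[13,7]
#10 0x15→b5/s1 L1-HIT; vc=[13,7]
#11 0x14→b5/s1 L1-HIT; vc=[13,7]
#12 0x15→b5/s1 L1-HIT; vc=[13,7]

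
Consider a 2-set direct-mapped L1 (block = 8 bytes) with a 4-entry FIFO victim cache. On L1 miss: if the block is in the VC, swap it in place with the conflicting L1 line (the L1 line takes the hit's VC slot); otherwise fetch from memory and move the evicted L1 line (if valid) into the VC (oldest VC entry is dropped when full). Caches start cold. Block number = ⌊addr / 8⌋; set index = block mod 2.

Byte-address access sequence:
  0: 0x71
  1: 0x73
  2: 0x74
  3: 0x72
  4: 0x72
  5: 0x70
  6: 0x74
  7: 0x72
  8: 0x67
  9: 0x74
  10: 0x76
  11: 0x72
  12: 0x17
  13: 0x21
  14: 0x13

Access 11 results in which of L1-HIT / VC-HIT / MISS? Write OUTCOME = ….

OUTCOME = L1-HIT

0: 0x71 (blk 14, set 0) → MISS  vc=[]
1: 0x73 (blk 14, set 0) → L1-HIT  vc=[]
2: 0x74 (blk 14, set 0) → L1-HIT  vc=[]
3: 0x72 (blk 14, set 0) → L1-HIT  vc=[]
4: 0x72 (blk 14, set 0) → L1-HIT  vc=[]
5: 0x70 (blk 14, set 0) → L1-HIT  vc=[]
6: 0x74 (blk 14, set 0) → L1-HIT  vc=[]
7: 0x72 (blk 14, set 0) → L1-HIT  vc=[]
8: 0x67 (blk 12, set 0) → MISS  vc=[14]
9: 0x74 (blk 14, set 0) → VC-HIT  vc=[12]
10: 0x76 (blk 14, set 0) → L1-HIT  vc=[12]
11: 0x72 (blk 14, set 0) → L1-HIT  vc=[12]
12: 0x17 (blk 2, set 0) → MISS  vc=[12, 14]
13: 0x21 (blk 4, set 0) → MISS  vc=[12, 14, 2]
14: 0x13 (blk 2, set 0) → VC-HIT  vc=[12, 14, 4]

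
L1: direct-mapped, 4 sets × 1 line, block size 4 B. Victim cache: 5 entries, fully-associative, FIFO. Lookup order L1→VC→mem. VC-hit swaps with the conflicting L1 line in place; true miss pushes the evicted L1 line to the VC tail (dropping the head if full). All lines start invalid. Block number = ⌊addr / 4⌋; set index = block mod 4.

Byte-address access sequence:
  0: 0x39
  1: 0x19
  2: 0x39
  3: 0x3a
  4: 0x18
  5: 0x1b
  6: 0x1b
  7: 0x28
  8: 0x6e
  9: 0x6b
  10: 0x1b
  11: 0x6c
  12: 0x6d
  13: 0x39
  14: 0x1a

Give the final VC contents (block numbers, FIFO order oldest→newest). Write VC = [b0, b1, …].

VC = [14, 26, 10]

0: 0x39 (blk 14, set 2) → MISS  vc=[]
1: 0x19 (blk 6, set 2) → MISS  vc=[14]
2: 0x39 (blk 14, set 2) → VC-HIT  vc=[6]
3: 0x3a (blk 14, set 2) → L1-HIT  vc=[6]
4: 0x18 (blk 6, set 2) → VC-HIT  vc=[14]
5: 0x1b (blk 6, set 2) → L1-HIT  vc=[14]
6: 0x1b (blk 6, set 2) → L1-HIT  vc=[14]
7: 0x28 (blk 10, set 2) → MISS  vc=[14, 6]
8: 0x6e (blk 27, set 3) → MISS  vc=[14, 6]
9: 0x6b (blk 26, set 2) → MISS  vc=[14, 6, 10]
10: 0x1b (blk 6, set 2) → VC-HIT  vc=[14, 26, 10]
11: 0x6c (blk 27, set 3) → L1-HIT  vc=[14, 26, 10]
12: 0x6d (blk 27, set 3) → L1-HIT  vc=[14, 26, 10]
13: 0x39 (blk 14, set 2) → VC-HIT  vc=[6, 26, 10]
14: 0x1a (blk 6, set 2) → VC-HIT  vc=[14, 26, 10]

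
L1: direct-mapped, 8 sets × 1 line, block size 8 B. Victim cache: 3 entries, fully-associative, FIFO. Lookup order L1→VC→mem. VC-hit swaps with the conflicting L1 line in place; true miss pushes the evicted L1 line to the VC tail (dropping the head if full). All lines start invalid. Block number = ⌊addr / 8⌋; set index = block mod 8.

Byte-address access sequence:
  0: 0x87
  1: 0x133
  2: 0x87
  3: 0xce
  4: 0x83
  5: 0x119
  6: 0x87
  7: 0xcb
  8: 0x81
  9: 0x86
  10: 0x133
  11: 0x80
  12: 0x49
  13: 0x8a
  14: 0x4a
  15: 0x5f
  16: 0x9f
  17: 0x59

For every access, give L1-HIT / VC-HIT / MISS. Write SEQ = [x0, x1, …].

0: 0x87 (blk 16, set 0) → MISS  vc=[]
1: 0x133 (blk 38, set 6) → MISS  vc=[]
2: 0x87 (blk 16, set 0) → L1-HIT  vc=[]
3: 0xce (blk 25, set 1) → MISS  vc=[]
4: 0x83 (blk 16, set 0) → L1-HIT  vc=[]
5: 0x119 (blk 35, set 3) → MISS  vc=[]
6: 0x87 (blk 16, set 0) → L1-HIT  vc=[]
7: 0xcb (blk 25, set 1) → L1-HIT  vc=[]
8: 0x81 (blk 16, set 0) → L1-HIT  vc=[]
9: 0x86 (blk 16, set 0) → L1-HIT  vc=[]
10: 0x133 (blk 38, set 6) → L1-HIT  vc=[]
11: 0x80 (blk 16, set 0) → L1-HIT  vc=[]
12: 0x49 (blk 9, set 1) → MISS  vc=[25]
13: 0x8a (blk 17, set 1) → MISS  vc=[25, 9]
14: 0x4a (blk 9, set 1) → VC-HIT  vc=[25, 17]
15: 0x5f (blk 11, set 3) → MISS  vc=[25, 17, 35]
16: 0x9f (blk 19, set 3) → MISS  vc=[17, 35, 11]
17: 0x59 (blk 11, set 3) → VC-HIT  vc=[17, 35, 19]

SEQ = [MISS, MISS, L1-HIT, MISS, L1-HIT, MISS, L1-HIT, L1-HIT, L1-HIT, L1-HIT, L1-HIT, L1-HIT, MISS, MISS, VC-HIT, MISS, MISS, VC-HIT]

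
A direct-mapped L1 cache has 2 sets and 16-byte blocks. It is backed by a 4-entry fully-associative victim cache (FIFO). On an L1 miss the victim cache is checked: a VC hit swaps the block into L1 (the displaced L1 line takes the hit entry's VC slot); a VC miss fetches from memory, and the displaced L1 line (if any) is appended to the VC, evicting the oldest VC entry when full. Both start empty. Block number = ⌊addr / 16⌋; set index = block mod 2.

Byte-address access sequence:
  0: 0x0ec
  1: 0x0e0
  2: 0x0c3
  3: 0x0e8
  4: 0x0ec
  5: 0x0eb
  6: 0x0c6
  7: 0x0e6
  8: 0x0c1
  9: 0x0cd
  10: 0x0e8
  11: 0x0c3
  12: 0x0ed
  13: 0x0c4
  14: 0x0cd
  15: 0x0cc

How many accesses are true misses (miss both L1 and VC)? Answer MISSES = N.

MISSES = 2

#0 0xec→b14/s0 MISS; vc=[]
#1 0xe0→b14/s0 L1-HIT; vc=[]
#2 0xc3→b12/s0 MISS; vc=[14]
#3 0xe8→b14/s0 VC-HIT; vc=[12]
#4 0xec→b14/s0 L1-HIT; vc=[12]
#5 0xeb→b14/s0 L1-HIT; vc=[12]
#6 0xc6→b12/s0 VC-HIT; vc=[14]
#7 0xe6→b14/s0 VC-HIT; vc=[12]
#8 0xc1→b12/s0 VC-HIT; vc=[14]
#9 0xcd→b12/s0 L1-HIT; vc=[14]
#10 0xe8→b14/s0 VC-HIT; vc=[12]
#11 0xc3→b12/s0 VC-HIT; vc=[14]
#12 0xed→b14/s0 VC-HIT; vc=[12]
#13 0xc4→b12/s0 VC-HIT; vc=[14]
#14 0xcd→b12/s0 L1-HIT; vc=[14]
#15 0xcc→b12/s0 L1-HIT; vc=[14]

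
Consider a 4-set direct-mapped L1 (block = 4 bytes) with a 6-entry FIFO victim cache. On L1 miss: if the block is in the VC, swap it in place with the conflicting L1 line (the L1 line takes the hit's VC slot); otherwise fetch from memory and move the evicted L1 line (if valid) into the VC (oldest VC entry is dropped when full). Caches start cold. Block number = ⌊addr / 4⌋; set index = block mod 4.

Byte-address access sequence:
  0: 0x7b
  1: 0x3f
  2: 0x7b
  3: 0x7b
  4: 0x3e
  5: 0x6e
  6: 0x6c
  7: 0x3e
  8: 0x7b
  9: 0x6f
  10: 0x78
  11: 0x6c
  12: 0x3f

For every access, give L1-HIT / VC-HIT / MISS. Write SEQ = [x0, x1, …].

#0 0x7b→b30/s2 MISS; vc=[]
#1 0x3f→b15/s3 MISS; vc=[]
#2 0x7b→b30/s2 L1-HIT; vc=[]
#3 0x7b→b30/s2 L1-HIT; vc=[]
#4 0x3e→b15/s3 L1-HIT; vc=[]
#5 0x6e→b27/s3 MISS; vc=[15]
#6 0x6c→b27/s3 L1-HIT; vc=[15]
#7 0x3e→b15/s3 VC-HIT; vc=[27]
#8 0x7b→b30/s2 L1-HIT; vc=[27]
#9 0x6f→b27/s3 VC-HIT; vc=[15]
#10 0x78→b30/s2 L1-HIT; vc=[15]
#11 0x6c→b27/s3 L1-HIT; vc=[15]
#12 0x3f→b15/s3 VC-HIT; vc=[27]

SEQ = [MISS, MISS, L1-HIT, L1-HIT, L1-HIT, MISS, L1-HIT, VC-HIT, L1-HIT, VC-HIT, L1-HIT, L1-HIT, VC-HIT]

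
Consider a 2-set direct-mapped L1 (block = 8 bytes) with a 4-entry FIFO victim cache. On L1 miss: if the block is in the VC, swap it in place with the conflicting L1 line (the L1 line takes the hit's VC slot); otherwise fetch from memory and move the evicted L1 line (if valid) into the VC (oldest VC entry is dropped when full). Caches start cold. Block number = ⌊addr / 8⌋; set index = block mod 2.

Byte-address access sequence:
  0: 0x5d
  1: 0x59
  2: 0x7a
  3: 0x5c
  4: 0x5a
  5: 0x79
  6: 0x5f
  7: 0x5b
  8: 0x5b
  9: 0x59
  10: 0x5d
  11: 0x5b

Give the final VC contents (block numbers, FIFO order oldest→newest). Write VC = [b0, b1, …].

0: 0x5d (blk 11, set 1) → MISS  vc=[]
1: 0x59 (blk 11, set 1) → L1-HIT  vc=[]
2: 0x7a (blk 15, set 1) → MISS  vc=[11]
3: 0x5c (blk 11, set 1) → VC-HIT  vc=[15]
4: 0x5a (blk 11, set 1) → L1-HIT  vc=[15]
5: 0x79 (blk 15, set 1) → VC-HIT  vc=[11]
6: 0x5f (blk 11, set 1) → VC-HIT  vc=[15]
7: 0x5b (blk 11, set 1) → L1-HIT  vc=[15]
8: 0x5b (blk 11, set 1) → L1-HIT  vc=[15]
9: 0x59 (blk 11, set 1) → L1-HIT  vc=[15]
10: 0x5d (blk 11, set 1) → L1-HIT  vc=[15]
11: 0x5b (blk 11, set 1) → L1-HIT  vc=[15]

VC = [15]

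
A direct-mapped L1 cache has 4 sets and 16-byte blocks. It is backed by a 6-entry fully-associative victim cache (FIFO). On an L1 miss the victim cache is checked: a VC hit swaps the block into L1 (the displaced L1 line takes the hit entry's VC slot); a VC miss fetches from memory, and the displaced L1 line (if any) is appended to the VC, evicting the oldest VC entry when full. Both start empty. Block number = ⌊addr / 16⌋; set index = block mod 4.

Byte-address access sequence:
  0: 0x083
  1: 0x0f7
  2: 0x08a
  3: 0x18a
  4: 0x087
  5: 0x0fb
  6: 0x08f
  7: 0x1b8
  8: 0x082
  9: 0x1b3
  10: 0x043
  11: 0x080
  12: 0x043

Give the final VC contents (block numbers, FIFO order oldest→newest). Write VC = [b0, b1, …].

0: 0x83 (blk 8, set 0) → MISS  vc=[]
1: 0xf7 (blk 15, set 3) → MISS  vc=[]
2: 0x8a (blk 8, set 0) → L1-HIT  vc=[]
3: 0x18a (blk 24, set 0) → MISS  vc=[8]
4: 0x87 (blk 8, set 0) → VC-HIT  vc=[24]
5: 0xfb (blk 15, set 3) → L1-HIT  vc=[24]
6: 0x8f (blk 8, set 0) → L1-HIT  vc=[24]
7: 0x1b8 (blk 27, set 3) → MISS  vc=[24, 15]
8: 0x82 (blk 8, set 0) → L1-HIT  vc=[24, 15]
9: 0x1b3 (blk 27, set 3) → L1-HIT  vc=[24, 15]
10: 0x43 (blk 4, set 0) → MISS  vc=[24, 15, 8]
11: 0x80 (blk 8, set 0) → VC-HIT  vc=[24, 15, 4]
12: 0x43 (blk 4, set 0) → VC-HIT  vc=[24, 15, 8]

VC = [24, 15, 8]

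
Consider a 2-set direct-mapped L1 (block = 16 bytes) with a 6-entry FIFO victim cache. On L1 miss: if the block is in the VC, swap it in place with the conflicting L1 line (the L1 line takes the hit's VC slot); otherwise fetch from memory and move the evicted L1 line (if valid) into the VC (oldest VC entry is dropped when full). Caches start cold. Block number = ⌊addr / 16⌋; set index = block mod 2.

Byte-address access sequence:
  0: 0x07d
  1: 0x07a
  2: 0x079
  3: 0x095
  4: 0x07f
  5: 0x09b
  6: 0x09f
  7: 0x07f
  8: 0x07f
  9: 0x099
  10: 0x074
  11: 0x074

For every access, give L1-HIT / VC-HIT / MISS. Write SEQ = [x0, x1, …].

  [0] addr=0x7d blk=7 s=1: MISS | VC []
  [1] addr=0x7a blk=7 s=1: L1-HIT | VC []
  [2] addr=0x79 blk=7 s=1: L1-HIT | VC []
  [3] addr=0x95 blk=9 s=1: MISS | VC [7]
  [4] addr=0x7f blk=7 s=1: VC-HIT | VC [9]
  [5] addr=0x9b blk=9 s=1: VC-HIT | VC [7]
  [6] addr=0x9f blk=9 s=1: L1-HIT | VC [7]
  [7] addr=0x7f blk=7 s=1: VC-HIT | VC [9]
  [8] addr=0x7f blk=7 s=1: L1-HIT | VC [9]
  [9] addr=0x99 blk=9 s=1: VC-HIT | VC [7]
  [10] addr=0x74 blk=7 s=1: VC-HIT | VC [9]
  [11] addr=0x74 blk=7 s=1: L1-HIT | VC [9]

SEQ = [MISS, L1-HIT, L1-HIT, MISS, VC-HIT, VC-HIT, L1-HIT, VC-HIT, L1-HIT, VC-HIT, VC-HIT, L1-HIT]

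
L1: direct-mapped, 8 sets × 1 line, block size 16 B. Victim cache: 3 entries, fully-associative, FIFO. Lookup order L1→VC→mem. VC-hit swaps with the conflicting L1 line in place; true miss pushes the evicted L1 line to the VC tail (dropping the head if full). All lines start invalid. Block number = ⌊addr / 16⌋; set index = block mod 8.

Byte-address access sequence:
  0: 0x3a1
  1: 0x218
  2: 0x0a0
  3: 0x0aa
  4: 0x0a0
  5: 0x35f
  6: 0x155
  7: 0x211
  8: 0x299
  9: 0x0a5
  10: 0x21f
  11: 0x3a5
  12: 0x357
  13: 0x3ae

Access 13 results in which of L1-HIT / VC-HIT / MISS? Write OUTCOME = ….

OUTCOME = L1-HIT

  [0] addr=0x3a1 blk=58 s=2: MISS | VC []
  [1] addr=0x218 blk=33 s=1: MISS | VC []
  [2] addr=0xa0 blk=10 s=2: MISS | VC [58]
  [3] addr=0xaa blk=10 s=2: L1-HIT | VC [58]
  [4] addr=0xa0 blk=10 s=2: L1-HIT | VC [58]
  [5] addr=0x35f blk=53 s=5: MISS | VC [58]
  [6] addr=0x155 blk=21 s=5: MISS | VC [58, 53]
  [7] addr=0x211 blk=33 s=1: L1-HIT | VC [58, 53]
  [8] addr=0x299 blk=41 s=1: MISS | VC [58, 53, 33]
  [9] addr=0xa5 blk=10 s=2: L1-HIT | VC [58, 53, 33]
  [10] addr=0x21f blk=33 s=1: VC-HIT | VC [58, 53, 41]
  [11] addr=0x3a5 blk=58 s=2: VC-HIT | VC [10, 53, 41]
  [12] addr=0x357 blk=53 s=5: VC-HIT | VC [10, 21, 41]
  [13] addr=0x3ae blk=58 s=2: L1-HIT | VC [10, 21, 41]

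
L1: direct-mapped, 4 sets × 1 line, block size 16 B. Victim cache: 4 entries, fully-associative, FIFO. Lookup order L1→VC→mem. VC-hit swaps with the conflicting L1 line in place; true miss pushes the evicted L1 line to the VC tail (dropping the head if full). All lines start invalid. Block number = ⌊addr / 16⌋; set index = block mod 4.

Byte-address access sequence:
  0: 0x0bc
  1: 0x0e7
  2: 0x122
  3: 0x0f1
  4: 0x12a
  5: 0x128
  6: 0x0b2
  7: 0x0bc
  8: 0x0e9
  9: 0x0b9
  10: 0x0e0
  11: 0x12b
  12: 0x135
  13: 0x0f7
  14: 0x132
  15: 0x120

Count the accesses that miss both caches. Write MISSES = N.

  [0] addr=0xbc blk=11 s=3: MISS | VC []
  [1] addr=0xe7 blk=14 s=2: MISS | VC []
  [2] addr=0x122 blk=18 s=2: MISS | VC [14]
  [3] addr=0xf1 blk=15 s=3: MISS | VC [14, 11]
  [4] addr=0x12a blk=18 s=2: L1-HIT | VC [14, 11]
  [5] addr=0x128 blk=18 s=2: L1-HIT | VC [14, 11]
  [6] addr=0xb2 blk=11 s=3: VC-HIT | VC [14, 15]
  [7] addr=0xbc blk=11 s=3: L1-HIT | VC [14, 15]
  [8] addr=0xe9 blk=14 s=2: VC-HIT | VC [18, 15]
  [9] addr=0xb9 blk=11 s=3: L1-HIT | VC [18, 15]
  [10] addr=0xe0 blk=14 s=2: L1-HIT | VC [18, 15]
  [11] addr=0x12b blk=18 s=2: VC-HIT | VC [14, 15]
  [12] addr=0x135 blk=19 s=3: MISS | VC [14, 15, 11]
  [13] addr=0xf7 blk=15 s=3: VC-HIT | VC [14, 19, 11]
  [14] addr=0x132 blk=19 s=3: VC-HIT | VC [14, 15, 11]
  [15] addr=0x120 blk=18 s=2: L1-HIT | VC [14, 15, 11]

MISSES = 5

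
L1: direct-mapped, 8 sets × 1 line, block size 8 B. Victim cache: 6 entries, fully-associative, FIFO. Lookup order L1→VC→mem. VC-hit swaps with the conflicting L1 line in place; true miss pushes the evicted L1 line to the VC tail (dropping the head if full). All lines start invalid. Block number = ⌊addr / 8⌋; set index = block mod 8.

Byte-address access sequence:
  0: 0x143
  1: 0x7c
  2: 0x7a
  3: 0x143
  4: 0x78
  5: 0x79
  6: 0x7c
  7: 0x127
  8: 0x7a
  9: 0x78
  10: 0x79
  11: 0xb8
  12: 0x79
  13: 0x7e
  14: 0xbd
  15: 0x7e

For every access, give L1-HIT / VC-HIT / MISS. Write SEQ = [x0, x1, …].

  [0] addr=0x143 blk=40 s=0: MISS | VC []
  [1] addr=0x7c blk=15 s=7: MISS | VC []
  [2] addr=0x7a blk=15 s=7: L1-HIT | VC []
  [3] addr=0x143 blk=40 s=0: L1-HIT | VC []
  [4] addr=0x78 blk=15 s=7: L1-HIT | VC []
  [5] addr=0x79 blk=15 s=7: L1-HIT | VC []
  [6] addr=0x7c blk=15 s=7: L1-HIT | VC []
  [7] addr=0x127 blk=36 s=4: MISS | VC []
  [8] addr=0x7a blk=15 s=7: L1-HIT | VC []
  [9] addr=0x78 blk=15 s=7: L1-HIT | VC []
  [10] addr=0x79 blk=15 s=7: L1-HIT | VC []
  [11] addr=0xb8 blk=23 s=7: MISS | VC [15]
  [12] addr=0x79 blk=15 s=7: VC-HIT | VC [23]
  [13] addr=0x7e blk=15 s=7: L1-HIT | VC [23]
  [14] addr=0xbd blk=23 s=7: VC-HIT | VC [15]
  [15] addr=0x7e blk=15 s=7: VC-HIT | VC [23]

SEQ = [MISS, MISS, L1-HIT, L1-HIT, L1-HIT, L1-HIT, L1-HIT, MISS, L1-HIT, L1-HIT, L1-HIT, MISS, VC-HIT, L1-HIT, VC-HIT, VC-HIT]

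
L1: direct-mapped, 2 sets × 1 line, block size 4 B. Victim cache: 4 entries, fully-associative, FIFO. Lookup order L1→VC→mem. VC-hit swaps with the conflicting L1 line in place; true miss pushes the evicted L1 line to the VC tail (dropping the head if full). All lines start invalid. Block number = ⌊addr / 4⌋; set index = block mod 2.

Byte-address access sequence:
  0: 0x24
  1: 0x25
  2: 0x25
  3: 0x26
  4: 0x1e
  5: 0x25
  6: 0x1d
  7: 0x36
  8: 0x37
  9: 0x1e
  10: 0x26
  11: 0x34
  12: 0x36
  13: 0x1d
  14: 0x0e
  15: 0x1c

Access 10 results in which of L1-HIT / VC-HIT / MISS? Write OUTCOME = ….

OUTCOME = VC-HIT

#0 0x24→b9/s1 MISS; vc=[]
#1 0x25→b9/s1 L1-HIT; vc=[]
#2 0x25→b9/s1 L1-HIT; vc=[]
#3 0x26→b9/s1 L1-HIT; vc=[]
#4 0x1e→b7/s1 MISS; vc=[9]
#5 0x25→b9/s1 VC-HIT; vc=[7]
#6 0x1d→b7/s1 VC-HIT; vc=[9]
#7 0x36→b13/s1 MISS; vc=[9,7]
#8 0x37→b13/s1 L1-HIT; vc=[9,7]
#9 0x1e→b7/s1 VC-HIT; vc=[9,13]
#10 0x26→b9/s1 VC-HIT; vc=[7,13]
#11 0x34→b13/s1 VC-HIT; vc=[7,9]
#12 0x36→b13/s1 L1-HIT; vc=[7,9]
#13 0x1d→b7/s1 VC-HIT; vc=[13,9]
#14 0xe→b3/s1 MISS; vc=[13,9,7]
#15 0x1c→b7/s1 VC-HIT; vc=[13,9,3]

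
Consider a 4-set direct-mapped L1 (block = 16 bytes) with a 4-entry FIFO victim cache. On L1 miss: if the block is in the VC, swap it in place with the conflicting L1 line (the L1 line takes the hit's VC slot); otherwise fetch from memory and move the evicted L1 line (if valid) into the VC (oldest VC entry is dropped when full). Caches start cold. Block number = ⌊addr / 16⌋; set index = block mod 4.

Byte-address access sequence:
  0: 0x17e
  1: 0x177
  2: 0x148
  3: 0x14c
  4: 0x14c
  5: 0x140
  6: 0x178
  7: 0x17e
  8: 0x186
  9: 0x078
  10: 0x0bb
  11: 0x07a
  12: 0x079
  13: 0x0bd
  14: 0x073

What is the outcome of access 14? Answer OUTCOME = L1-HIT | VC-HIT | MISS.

  [0] addr=0x17e blk=23 s=3: MISS | VC []
  [1] addr=0x177 blk=23 s=3: L1-HIT | VC []
  [2] addr=0x148 blk=20 s=0: MISS | VC []
  [3] addr=0x14c blk=20 s=0: L1-HIT | VC []
  [4] addr=0x14c blk=20 s=0: L1-HIT | VC []
  [5] addr=0x140 blk=20 s=0: L1-HIT | VC []
  [6] addr=0x178 blk=23 s=3: L1-HIT | VC []
  [7] addr=0x17e blk=23 s=3: L1-HIT | VC []
  [8] addr=0x186 blk=24 s=0: MISS | VC [20]
  [9] addr=0x78 blk=7 s=3: MISS | VC [20, 23]
  [10] addr=0xbb blk=11 s=3: MISS | VC [20, 23, 7]
  [11] addr=0x7a blk=7 s=3: VC-HIT | VC [20, 23, 11]
  [12] addr=0x79 blk=7 s=3: L1-HIT | VC [20, 23, 11]
  [13] addr=0xbd blk=11 s=3: VC-HIT | VC [20, 23, 7]
  [14] addr=0x73 blk=7 s=3: VC-HIT | VC [20, 23, 11]

OUTCOME = VC-HIT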